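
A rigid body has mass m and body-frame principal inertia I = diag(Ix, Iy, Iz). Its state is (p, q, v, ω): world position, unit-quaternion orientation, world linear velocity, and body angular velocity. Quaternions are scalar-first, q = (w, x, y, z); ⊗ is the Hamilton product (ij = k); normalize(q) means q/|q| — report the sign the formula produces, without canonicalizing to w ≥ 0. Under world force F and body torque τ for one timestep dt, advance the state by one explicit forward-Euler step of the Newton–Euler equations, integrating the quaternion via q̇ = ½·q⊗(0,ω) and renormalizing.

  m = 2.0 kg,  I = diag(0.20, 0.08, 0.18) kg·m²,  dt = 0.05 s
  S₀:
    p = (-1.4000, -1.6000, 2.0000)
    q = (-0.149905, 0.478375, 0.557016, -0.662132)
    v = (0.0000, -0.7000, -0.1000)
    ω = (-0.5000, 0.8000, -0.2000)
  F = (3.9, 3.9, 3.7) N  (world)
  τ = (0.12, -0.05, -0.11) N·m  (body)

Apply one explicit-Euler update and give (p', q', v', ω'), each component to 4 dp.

p' = (-1.4000, -1.6350, 1.9950)
q' = (-0.1583, 0.4906, 0.5645, -0.6447)
v' = (0.0975, -0.6025, -0.0075)
ω' = (-0.4660, 0.7675, -0.2439)

p + v·dt = (-1.4000, -1.6350, 1.9950)
new velocity v' = (0.0975, -0.6025, -0.0075)
gyro term ω×Iω = (-0.0160, 0.0020, 0.0480)
angular accel α = (0.6800, -0.6500, -0.8778)
ω' = ω + α·dt = (-0.4660, 0.7675, -0.2439)
q⊗(0,ω) = (-0.3388517, 0.4932549, 0.3068170, 0.6911890)
updated quaternion q' = (-0.1583, 0.4906, 0.5645, -0.6447)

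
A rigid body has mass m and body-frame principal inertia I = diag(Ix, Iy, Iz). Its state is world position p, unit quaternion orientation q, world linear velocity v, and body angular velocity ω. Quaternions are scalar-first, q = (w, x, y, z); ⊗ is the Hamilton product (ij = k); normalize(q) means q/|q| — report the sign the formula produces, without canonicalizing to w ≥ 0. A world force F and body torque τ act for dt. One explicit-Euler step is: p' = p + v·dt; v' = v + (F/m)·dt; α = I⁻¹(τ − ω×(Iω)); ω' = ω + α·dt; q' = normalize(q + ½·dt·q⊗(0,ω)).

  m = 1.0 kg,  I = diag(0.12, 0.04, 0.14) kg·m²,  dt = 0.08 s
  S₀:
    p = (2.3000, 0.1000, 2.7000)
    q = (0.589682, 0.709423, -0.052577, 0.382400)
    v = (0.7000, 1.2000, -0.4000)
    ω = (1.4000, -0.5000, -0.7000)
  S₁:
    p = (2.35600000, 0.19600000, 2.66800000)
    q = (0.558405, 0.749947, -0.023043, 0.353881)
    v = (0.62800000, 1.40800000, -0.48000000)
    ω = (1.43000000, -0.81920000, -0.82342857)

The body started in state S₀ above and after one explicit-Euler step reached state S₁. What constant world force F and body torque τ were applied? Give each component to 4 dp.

F = (-0.9000, 2.6000, -1.0000)
τ = (0.0800, -0.1400, -0.1600)

ω₁ − ω₀ = (0.03000000, -0.31920000, -0.12342857)
gyro term ω₀×Iω₀ = (0.0350, 0.0196, 0.0560)
τ = I·(Δω/dt) + ω₀×(Iω₀) = (0.0800, -0.1400, -0.1600)
v₁ − v₀ = (-0.07200000, 0.20800000, -0.08000000)
m·(v₁−v₀)/dt = (-0.9000, 2.6000, -1.0000)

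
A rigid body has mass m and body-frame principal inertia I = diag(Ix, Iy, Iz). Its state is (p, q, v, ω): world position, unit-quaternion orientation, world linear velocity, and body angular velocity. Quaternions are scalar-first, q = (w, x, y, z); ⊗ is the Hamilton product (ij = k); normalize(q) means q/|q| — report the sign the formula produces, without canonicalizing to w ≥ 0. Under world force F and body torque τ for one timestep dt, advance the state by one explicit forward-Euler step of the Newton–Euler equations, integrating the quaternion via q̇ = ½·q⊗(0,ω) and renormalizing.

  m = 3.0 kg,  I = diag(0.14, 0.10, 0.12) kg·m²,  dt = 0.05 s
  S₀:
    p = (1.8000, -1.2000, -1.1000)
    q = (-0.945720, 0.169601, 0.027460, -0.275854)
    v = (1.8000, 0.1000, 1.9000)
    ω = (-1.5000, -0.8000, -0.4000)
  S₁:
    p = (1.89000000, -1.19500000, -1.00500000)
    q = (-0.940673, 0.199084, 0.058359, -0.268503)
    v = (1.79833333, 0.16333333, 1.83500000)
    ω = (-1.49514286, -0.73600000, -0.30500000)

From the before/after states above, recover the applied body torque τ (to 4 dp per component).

rate change Δω = (0.00485714, 0.06400000, 0.09500000)
τ = I·(Δω/dt) + ω₀×(Iω₀) = (0.0200, 0.1400, 0.1800)

τ = (0.0200, 0.1400, 0.1800)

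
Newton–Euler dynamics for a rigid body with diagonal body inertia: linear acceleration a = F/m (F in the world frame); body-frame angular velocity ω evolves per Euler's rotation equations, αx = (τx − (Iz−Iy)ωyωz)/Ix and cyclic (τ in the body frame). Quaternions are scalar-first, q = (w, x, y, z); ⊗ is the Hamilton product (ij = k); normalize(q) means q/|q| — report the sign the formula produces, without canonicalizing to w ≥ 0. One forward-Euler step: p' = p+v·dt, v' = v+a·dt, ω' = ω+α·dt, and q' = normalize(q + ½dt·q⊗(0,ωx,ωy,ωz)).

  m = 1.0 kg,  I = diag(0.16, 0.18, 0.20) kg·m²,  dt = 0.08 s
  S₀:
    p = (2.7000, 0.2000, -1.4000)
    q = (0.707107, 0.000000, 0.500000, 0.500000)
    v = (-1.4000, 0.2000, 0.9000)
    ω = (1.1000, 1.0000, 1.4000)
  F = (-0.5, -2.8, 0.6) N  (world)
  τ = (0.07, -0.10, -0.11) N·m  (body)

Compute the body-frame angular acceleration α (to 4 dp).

precession coupling ω×(Iω) = (0.0280, -0.0616, 0.0220)
(τ − ω×Iω)/I = (0.2625, -0.2133, -0.6600)

α = (0.2625, -0.2133, -0.6600)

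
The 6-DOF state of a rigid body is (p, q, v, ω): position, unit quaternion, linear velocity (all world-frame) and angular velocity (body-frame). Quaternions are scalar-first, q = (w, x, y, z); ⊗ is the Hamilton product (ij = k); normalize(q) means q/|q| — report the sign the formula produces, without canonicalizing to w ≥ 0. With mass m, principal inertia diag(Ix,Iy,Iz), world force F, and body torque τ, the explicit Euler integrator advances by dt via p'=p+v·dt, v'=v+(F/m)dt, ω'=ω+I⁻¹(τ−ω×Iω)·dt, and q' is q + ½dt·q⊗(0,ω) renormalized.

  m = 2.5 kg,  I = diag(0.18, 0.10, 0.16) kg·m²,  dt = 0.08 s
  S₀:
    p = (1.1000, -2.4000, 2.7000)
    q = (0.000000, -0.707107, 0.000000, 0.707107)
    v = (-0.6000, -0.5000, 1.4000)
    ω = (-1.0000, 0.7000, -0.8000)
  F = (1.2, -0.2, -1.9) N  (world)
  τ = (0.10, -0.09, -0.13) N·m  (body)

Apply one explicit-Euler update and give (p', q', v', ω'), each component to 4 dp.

p' = (1.0520, -2.4400, 2.8120)
q' = (-0.0056, -0.7257, -0.0508, 0.6861)
v' = (-0.5616, -0.5064, 1.3392)
ω' = (-0.9406, 0.6152, -0.8930)

a = (0.4800, -0.0800, -0.7600)
p + v·dt = (1.0520, -2.4400, 2.8120)
v + (F/m)dt = (-0.5616, -0.5064, 1.3392)
angular accel α = (0.7422, -1.0600, -1.1625)
ω + α·dt = (-0.9406, 0.6152, -0.8930)
2q̇ = q⊗(0,ω) = (-0.1414214, -0.4949749, -1.2727926, -0.4949749)
q + ½dt·q⊗(0,ω), renormalized = (-0.0056, -0.7257, -0.0508, 0.6861)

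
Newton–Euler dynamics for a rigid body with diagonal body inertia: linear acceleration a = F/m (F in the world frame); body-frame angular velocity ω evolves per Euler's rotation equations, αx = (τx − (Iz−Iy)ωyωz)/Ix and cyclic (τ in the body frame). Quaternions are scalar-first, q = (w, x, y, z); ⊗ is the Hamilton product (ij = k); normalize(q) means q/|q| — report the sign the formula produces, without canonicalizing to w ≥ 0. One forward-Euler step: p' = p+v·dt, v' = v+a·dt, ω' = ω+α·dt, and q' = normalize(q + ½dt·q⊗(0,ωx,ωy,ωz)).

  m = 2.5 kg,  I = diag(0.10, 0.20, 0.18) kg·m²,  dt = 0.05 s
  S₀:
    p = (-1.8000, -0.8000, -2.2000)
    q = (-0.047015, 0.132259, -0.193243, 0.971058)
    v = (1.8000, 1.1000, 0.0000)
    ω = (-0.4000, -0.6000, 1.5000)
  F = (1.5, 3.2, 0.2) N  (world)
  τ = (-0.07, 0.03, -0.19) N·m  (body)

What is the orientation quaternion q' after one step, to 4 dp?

q' = (-0.0849, 0.1399, -0.2070, 0.9645)

Hamilton product q⊗(0,ω) = (-1.5196292, 0.3115763, -0.5586027, -0.2271751)
q + ½dt·q⊗(0,ω), renormalized = (-0.0849, 0.1399, -0.2070, 0.9645)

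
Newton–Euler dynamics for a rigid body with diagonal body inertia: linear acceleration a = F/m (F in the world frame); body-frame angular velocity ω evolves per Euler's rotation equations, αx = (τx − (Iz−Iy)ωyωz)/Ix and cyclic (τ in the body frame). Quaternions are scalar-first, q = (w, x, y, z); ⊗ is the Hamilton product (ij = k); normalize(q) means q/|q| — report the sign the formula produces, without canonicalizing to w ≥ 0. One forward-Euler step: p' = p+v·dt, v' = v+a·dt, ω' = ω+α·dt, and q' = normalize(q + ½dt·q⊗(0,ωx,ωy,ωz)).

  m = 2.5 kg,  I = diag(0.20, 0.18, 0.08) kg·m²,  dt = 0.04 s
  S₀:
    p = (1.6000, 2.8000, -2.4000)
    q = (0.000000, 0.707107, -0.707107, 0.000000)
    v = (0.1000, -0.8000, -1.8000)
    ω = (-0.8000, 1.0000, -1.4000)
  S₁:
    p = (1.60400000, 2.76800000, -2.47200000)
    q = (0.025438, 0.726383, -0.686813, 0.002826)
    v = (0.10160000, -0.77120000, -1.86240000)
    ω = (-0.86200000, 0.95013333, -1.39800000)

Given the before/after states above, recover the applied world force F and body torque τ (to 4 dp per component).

F = (0.1000, 1.8000, -3.9000)
τ = (-0.1700, -0.0900, 0.0200)

Δv = v₁−v₀ = (0.00160000, 0.02880000, -0.06240000)
F = m·Δv/dt = (0.1000, 1.8000, -3.9000)
rate change Δω = (-0.06200000, -0.04986667, 0.00200000)
gyro term ω₀×Iω₀ = (0.1400, 0.1344, 0.0160)
I·α + gyro = (-0.1700, -0.0900, 0.0200)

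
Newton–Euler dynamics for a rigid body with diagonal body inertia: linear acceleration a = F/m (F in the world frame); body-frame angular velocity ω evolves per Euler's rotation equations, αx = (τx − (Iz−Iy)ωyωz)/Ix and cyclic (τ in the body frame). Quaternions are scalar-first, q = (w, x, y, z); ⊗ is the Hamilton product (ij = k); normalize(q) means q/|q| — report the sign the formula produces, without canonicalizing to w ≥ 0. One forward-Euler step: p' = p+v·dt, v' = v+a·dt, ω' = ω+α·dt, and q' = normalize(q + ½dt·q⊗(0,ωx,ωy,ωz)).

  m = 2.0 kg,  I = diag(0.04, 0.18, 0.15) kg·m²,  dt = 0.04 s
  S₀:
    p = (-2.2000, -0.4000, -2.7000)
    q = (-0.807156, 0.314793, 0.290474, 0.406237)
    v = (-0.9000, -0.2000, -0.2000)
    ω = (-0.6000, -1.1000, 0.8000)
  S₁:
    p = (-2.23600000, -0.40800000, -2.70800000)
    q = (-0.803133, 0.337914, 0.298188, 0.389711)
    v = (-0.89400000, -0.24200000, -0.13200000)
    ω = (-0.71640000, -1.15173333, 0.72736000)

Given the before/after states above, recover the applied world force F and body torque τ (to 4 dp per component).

v₁ − v₀ = (0.00600000, -0.04200000, 0.06800000)
applied force F = (0.3000, -2.1000, 3.4000)
Δω = ω₁−ω₀ = (-0.11640000, -0.05173333, -0.07264000)
I·α + gyro = (-0.0900, -0.1800, -0.1800)

F = (0.3000, -2.1000, 3.4000)
τ = (-0.0900, -0.1800, -0.1800)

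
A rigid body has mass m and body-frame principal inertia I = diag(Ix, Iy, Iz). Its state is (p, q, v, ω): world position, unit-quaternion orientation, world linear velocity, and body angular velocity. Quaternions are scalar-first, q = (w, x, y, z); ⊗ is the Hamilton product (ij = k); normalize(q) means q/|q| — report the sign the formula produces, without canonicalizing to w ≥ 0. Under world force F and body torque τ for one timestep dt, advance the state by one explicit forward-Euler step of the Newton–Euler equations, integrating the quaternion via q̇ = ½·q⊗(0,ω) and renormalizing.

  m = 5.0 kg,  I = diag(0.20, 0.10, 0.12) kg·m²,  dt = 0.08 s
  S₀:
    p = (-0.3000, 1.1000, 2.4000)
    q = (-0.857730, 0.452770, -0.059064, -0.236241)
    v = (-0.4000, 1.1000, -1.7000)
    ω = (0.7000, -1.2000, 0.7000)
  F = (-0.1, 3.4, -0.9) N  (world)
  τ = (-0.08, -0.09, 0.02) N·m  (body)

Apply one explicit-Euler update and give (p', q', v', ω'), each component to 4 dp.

ω×(Iω) gyroscopic = (-0.0168, 0.0392, 0.0840)
angular accel α = (-0.3160, -1.2920, -0.5333)
ω + α·dt = (0.6747, -1.3034, 0.6573)
q⊗(0,ω) = (-0.2224471, -0.9252450, 0.5469683, -1.1023902)
updated quaternion q' = (-0.8650, 0.4150, -0.0371, -0.2798)
p + v·dt = (-0.3320, 1.1880, 2.2640)
v + (F/m)dt = (-0.4016, 1.1544, -1.7144)

p' = (-0.3320, 1.1880, 2.2640)
q' = (-0.8650, 0.4150, -0.0371, -0.2798)
v' = (-0.4016, 1.1544, -1.7144)
ω' = (0.6747, -1.3034, 0.6573)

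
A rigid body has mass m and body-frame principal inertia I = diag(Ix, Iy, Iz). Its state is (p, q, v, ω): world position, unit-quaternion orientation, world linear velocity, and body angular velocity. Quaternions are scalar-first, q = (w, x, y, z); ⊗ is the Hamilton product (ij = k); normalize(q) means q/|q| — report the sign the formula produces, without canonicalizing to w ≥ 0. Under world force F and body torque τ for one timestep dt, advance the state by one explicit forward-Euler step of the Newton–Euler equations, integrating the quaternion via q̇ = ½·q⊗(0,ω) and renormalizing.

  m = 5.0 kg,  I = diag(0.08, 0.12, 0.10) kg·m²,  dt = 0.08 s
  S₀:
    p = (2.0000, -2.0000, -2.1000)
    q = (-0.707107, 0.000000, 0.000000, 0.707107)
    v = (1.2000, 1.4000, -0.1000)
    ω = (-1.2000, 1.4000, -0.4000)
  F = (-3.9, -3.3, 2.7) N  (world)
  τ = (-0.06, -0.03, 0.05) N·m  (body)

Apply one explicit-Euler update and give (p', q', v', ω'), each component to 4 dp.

p' = (2.0960, -1.8880, -2.1080)
q' = (-0.6938, -0.0056, -0.0733, 0.7164)
v' = (1.1376, 1.3472, -0.0568)
ω' = (-1.2712, 1.3864, -0.3062)

α = I⁻¹(τ − ω×Iω) = (-0.8900, -0.1700, 1.1720)
new body rate ω' = (-1.2712, 1.3864, -0.3062)
Hamilton product q⊗(0,ω) = (0.2828428, -0.1414214, -1.8384782, 0.2828428)
updated quaternion q' = (-0.6938, -0.0056, -0.0733, 0.7164)
p + v·dt = (2.0960, -1.8880, -2.1080)
v' = v + a·dt = (1.1376, 1.3472, -0.0568)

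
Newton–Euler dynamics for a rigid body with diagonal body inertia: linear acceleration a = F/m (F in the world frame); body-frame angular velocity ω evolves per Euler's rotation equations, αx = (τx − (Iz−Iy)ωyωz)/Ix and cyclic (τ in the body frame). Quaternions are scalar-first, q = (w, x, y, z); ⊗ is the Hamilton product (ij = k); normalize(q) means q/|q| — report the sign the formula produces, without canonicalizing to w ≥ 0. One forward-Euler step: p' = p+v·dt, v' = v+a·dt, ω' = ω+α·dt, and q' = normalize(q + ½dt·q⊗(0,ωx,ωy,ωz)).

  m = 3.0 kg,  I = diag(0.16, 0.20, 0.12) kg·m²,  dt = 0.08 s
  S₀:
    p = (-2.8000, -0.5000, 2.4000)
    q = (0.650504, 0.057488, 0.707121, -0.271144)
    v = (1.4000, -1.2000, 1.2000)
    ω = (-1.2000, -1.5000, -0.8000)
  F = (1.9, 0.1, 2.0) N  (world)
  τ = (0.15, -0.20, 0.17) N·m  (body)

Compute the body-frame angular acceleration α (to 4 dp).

precession coupling ω×(Iω) = (-0.0960, 0.0384, 0.0720)
angular accel α = (1.5375, -1.1920, 0.8167)

α = (1.5375, -1.1920, 0.8167)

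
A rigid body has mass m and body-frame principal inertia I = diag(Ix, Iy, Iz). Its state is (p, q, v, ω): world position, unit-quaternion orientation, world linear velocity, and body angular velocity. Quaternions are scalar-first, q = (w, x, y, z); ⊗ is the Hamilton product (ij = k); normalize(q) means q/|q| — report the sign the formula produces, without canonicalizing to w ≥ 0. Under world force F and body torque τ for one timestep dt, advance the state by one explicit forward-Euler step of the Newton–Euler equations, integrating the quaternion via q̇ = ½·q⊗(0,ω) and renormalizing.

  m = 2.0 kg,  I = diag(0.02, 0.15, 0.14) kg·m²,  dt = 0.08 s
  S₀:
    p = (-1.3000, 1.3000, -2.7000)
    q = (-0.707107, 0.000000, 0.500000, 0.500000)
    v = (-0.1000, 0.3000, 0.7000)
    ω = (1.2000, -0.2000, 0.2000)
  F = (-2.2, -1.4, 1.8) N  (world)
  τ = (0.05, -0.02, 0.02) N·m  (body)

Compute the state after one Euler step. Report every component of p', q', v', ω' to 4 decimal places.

p' = (-1.3080, 1.3240, -2.6440)
q' = (-0.7062, -0.0259, 0.5290, 0.4698)
v' = (-0.1880, 0.2440, 0.7720)
ω' = (1.3984, -0.1953, 0.2293)

gyro term ω×Iω = (0.0004, -0.0288, -0.0312)
angular accel α = (2.4800, 0.0587, 0.3657)
ω + α·dt = (1.3984, -0.1953, 0.2293)
q⊗(0,ω) = (0.0000000, -0.6485284, 0.7414214, -0.7414214)
updated quaternion q' = (-0.7062, -0.0259, 0.5290, 0.4698)
linear accel F/m = (-1.1000, -0.7000, 0.9000)
p' = p + v·dt = (-1.3080, 1.3240, -2.6440)
v + (F/m)dt = (-0.1880, 0.2440, 0.7720)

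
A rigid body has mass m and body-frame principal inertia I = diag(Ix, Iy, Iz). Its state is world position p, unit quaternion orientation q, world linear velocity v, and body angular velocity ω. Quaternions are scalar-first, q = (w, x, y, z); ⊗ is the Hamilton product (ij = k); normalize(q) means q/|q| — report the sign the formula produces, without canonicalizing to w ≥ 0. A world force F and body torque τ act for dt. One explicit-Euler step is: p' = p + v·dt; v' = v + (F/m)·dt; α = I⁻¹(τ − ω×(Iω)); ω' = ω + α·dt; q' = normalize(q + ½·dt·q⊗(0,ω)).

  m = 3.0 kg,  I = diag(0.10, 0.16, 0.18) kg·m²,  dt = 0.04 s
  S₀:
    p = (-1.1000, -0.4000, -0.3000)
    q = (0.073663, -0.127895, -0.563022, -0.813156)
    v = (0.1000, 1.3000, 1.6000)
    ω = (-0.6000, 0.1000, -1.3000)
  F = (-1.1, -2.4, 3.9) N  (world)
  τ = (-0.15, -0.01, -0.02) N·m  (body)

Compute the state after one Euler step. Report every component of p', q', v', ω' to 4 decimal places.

α = I⁻¹(τ − ω×Iω) = (-1.4740, 0.3275, -0.0911)
ω' = ω + α·dt = (-0.6590, 0.1131, -1.3036)
q⊗(0,ω) = (-1.0775376, 0.7690464, 0.3289964, -0.4463646)
q' = normalize(q + ½dt·q⊗(0,ω)) = (0.0521, -0.1125, -0.5562, -0.8217)
p' = p + v·dt = (-1.0960, -0.3480, -0.2360)
v + (F/m)dt = (0.0853, 1.2680, 1.6520)

p' = (-1.0960, -0.3480, -0.2360)
q' = (0.0521, -0.1125, -0.5562, -0.8217)
v' = (0.0853, 1.2680, 1.6520)
ω' = (-0.6590, 0.1131, -1.3036)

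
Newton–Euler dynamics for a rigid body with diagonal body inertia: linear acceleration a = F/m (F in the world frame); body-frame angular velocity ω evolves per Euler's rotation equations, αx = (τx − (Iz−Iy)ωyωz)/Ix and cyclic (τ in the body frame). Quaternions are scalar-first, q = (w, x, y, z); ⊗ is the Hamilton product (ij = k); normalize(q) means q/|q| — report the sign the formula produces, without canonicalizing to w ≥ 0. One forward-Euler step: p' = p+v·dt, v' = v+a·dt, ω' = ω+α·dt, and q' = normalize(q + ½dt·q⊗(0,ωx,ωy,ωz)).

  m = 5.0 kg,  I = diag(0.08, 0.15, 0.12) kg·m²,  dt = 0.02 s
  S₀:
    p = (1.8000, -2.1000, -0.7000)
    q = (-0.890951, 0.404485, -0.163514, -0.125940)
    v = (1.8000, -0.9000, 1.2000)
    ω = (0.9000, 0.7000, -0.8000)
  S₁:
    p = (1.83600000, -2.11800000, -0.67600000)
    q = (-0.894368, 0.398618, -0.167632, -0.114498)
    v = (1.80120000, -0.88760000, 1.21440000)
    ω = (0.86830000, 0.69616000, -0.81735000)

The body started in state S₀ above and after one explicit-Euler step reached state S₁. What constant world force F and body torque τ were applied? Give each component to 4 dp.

Δω = ω₁−ω₀ = (-0.03170000, -0.00384000, -0.01735000)
I·α + gyro = (-0.1100, 0.0000, -0.0600)
Δv = v₁−v₀ = (0.00120000, 0.01240000, 0.01440000)
m·(v₁−v₀)/dt = (0.3000, 3.1000, 3.6000)

F = (0.3000, 3.1000, 3.6000)
τ = (-0.1100, 0.0000, -0.0600)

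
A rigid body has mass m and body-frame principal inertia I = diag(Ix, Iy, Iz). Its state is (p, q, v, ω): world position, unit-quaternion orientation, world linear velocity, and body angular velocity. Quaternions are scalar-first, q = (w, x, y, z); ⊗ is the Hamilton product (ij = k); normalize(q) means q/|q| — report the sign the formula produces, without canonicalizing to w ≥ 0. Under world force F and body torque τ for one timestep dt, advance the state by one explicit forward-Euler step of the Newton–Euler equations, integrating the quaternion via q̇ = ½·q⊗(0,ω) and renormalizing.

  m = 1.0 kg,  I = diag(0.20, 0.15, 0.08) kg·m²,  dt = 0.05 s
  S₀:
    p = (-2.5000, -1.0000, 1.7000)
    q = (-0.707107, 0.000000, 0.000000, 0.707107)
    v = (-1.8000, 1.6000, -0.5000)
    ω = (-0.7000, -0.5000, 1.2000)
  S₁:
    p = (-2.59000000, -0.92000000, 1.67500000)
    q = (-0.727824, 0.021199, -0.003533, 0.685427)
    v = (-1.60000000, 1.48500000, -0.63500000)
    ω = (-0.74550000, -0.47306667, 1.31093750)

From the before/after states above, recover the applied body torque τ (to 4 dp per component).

τ = (-0.1400, -0.0200, 0.1600)

ω₁ − ω₀ = (-0.04550000, 0.02693333, 0.11093750)
applied torque τ = (-0.1400, -0.0200, 0.1600)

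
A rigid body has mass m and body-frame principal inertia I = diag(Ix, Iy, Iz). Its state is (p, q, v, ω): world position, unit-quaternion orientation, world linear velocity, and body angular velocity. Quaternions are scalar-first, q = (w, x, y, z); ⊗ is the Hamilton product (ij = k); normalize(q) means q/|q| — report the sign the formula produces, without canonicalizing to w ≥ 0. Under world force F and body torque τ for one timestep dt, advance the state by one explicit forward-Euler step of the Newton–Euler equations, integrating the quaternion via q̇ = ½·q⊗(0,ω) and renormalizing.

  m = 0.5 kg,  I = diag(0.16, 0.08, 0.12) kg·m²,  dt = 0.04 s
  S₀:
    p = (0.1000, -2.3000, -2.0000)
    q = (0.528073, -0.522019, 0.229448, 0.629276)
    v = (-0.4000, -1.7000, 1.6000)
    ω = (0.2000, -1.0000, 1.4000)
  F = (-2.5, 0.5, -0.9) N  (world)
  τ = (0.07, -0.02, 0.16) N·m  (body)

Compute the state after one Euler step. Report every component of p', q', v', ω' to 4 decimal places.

a = (-5.0000, 1.0000, -1.8000)
new position p' = (0.0840, -2.3680, -1.9360)
v' = v + a·dt = (-0.6000, -1.6600, 1.5280)
ω×(Iω) gyroscopic = (-0.0560, 0.0112, 0.0160)
angular accel α = (0.7875, -0.3900, 1.2000)
ω' = ω + α·dt = (0.2315, -1.0156, 1.4480)
2q̇ = q⊗(0,ω) = (-0.5471346, 1.0561178, 0.3286088, 1.2154316)
q' = normalize(q + ½dt·q⊗(0,ω)) = (0.5168, -0.5006, 0.2359, 0.6532)

p' = (0.0840, -2.3680, -1.9360)
q' = (0.5168, -0.5006, 0.2359, 0.6532)
v' = (-0.6000, -1.6600, 1.5280)
ω' = (0.2315, -1.0156, 1.4480)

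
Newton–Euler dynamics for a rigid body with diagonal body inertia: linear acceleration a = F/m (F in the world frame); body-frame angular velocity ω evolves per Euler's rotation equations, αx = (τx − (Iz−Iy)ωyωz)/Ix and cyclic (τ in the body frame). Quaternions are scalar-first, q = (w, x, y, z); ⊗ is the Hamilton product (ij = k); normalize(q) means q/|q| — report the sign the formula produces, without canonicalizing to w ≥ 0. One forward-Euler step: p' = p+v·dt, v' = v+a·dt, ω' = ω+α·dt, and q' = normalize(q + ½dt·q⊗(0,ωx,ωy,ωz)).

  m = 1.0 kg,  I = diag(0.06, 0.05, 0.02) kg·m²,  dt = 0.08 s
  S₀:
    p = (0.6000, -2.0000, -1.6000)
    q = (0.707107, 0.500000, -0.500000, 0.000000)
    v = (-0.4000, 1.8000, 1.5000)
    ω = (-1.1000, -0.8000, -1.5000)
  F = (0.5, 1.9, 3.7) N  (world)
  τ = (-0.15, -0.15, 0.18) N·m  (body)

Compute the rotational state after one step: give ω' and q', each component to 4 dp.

ω×(Iω) gyroscopic = (-0.0360, 0.0660, -0.0088)
(τ − ω×Iω)/I = (-1.9000, -4.3200, 9.4400)
ω + α·dt = (-1.2520, -1.1456, -0.7448)
q⊗(0,ω) = (0.1500000, -0.0278177, 0.1843144, -2.0106605)
q + ½dt·q⊗(0,ω), renormalized = (0.7108, 0.4973, -0.4910, -0.0802)

ω' = (-1.2520, -1.1456, -0.7448)
q' = (0.7108, 0.4973, -0.4910, -0.0802)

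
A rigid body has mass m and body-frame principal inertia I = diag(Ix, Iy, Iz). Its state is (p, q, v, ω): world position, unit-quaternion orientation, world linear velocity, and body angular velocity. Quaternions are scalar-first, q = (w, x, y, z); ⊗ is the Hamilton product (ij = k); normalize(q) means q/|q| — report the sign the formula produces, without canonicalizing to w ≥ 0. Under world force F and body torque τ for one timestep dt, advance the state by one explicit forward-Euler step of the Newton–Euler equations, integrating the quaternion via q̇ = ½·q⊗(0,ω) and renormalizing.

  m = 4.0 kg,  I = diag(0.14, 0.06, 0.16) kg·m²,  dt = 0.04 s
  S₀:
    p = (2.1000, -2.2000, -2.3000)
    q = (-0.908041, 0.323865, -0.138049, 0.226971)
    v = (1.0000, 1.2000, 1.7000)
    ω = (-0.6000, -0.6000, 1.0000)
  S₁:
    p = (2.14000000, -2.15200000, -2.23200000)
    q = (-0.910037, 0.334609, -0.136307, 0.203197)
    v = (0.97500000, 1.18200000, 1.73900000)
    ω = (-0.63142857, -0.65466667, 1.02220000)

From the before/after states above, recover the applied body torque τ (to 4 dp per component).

ω₁ − ω₀ = (-0.03142857, -0.05466667, 0.02220000)
τ = I·(Δω/dt) + ω₀×(Iω₀) = (-0.1700, -0.0700, 0.0600)

τ = (-0.1700, -0.0700, 0.0600)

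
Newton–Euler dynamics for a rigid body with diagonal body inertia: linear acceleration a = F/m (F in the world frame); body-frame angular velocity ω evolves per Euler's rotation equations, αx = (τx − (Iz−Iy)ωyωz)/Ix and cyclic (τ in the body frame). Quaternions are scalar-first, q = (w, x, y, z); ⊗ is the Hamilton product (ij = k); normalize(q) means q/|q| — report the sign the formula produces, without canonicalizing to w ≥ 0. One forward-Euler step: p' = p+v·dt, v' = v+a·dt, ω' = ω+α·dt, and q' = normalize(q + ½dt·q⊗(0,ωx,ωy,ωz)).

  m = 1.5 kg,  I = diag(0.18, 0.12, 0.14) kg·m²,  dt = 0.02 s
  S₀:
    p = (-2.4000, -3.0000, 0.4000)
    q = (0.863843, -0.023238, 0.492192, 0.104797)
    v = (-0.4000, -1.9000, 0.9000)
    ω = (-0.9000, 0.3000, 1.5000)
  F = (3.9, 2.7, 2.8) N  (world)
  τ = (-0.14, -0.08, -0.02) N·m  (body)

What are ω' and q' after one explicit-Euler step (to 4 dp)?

gyro term ω×Iω = (0.0090, -0.0540, 0.0162)
(τ − ω×Iω)/I = (-0.8278, -0.2167, -0.2586)
ω' = ω + α·dt = (-0.9166, 0.2957, 1.4948)
Hamilton product q⊗(0,ω) = (-0.3257673, -0.0706098, 0.1996926, 1.7317659)
q' = normalize(q + ½dt·q⊗(0,ω)) = (0.8604, -0.0239, 0.4941, 0.1221)

ω' = (-0.9166, 0.2957, 1.4948)
q' = (0.8604, -0.0239, 0.4941, 0.1221)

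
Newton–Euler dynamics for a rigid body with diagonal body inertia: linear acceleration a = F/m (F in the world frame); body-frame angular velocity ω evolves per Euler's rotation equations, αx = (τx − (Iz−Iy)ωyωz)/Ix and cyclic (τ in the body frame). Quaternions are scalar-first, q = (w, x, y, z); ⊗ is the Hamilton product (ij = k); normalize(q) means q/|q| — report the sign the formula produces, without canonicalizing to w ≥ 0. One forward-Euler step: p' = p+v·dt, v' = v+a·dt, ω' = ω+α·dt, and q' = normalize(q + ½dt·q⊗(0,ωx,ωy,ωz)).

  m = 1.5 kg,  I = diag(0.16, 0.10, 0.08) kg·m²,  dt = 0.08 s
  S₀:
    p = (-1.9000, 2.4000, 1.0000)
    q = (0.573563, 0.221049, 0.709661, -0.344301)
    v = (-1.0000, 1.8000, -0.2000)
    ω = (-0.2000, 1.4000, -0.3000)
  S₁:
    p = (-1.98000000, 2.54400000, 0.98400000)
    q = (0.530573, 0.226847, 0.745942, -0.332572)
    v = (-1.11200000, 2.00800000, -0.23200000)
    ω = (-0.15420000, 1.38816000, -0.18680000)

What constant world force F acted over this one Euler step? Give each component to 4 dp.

F = (-2.1000, 3.9000, -0.6000)

Δv = v₁−v₀ = (-0.11200000, 0.20800000, -0.03200000)
applied force F = (-2.1000, 3.9000, -0.6000)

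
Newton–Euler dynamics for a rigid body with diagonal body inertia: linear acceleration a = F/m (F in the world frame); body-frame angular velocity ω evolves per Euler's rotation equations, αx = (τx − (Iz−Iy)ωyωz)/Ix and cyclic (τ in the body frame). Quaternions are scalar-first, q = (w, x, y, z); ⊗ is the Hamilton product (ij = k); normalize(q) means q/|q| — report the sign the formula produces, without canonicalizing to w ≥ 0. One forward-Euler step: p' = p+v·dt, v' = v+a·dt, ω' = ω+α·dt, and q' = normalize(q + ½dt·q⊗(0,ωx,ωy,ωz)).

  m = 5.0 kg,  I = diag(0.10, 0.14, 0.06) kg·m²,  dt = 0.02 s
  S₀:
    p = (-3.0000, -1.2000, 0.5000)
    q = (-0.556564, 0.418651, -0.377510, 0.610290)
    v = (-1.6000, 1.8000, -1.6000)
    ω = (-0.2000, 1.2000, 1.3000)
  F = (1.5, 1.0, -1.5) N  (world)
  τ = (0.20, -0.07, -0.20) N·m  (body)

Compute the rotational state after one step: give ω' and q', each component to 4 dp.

precession coupling ω×(Iω) = (-0.1248, -0.0104, -0.0096)
angular accel α = (3.2480, -0.4257, -3.1733)
ω + α·dt = (-0.1350, 1.1915, 1.2365)
Hamilton product q⊗(0,ω) = (-0.2566348, -1.1117982, -1.3341811, -0.2966540)
q + ½dt·q⊗(0,ω), renormalized = (-0.5590, 0.4075, -0.3908, 0.6072)

ω' = (-0.1350, 1.1915, 1.2365)
q' = (-0.5590, 0.4075, -0.3908, 0.6072)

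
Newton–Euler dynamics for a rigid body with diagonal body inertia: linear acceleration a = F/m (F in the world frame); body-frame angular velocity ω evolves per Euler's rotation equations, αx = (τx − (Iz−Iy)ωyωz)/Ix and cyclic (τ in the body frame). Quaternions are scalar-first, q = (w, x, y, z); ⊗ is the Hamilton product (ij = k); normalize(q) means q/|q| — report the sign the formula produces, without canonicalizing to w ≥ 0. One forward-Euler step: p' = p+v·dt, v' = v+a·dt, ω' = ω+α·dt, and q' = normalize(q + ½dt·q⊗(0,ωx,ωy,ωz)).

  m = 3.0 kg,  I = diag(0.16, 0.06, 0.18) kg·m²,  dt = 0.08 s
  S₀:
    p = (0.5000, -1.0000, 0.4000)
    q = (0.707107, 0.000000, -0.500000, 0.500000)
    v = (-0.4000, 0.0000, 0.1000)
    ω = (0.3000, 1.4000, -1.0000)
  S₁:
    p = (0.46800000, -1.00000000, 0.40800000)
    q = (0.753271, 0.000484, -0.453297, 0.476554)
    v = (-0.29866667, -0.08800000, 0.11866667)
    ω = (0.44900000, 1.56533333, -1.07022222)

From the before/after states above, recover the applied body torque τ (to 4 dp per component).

Δω = ω₁−ω₀ = (0.14900000, 0.16533333, -0.07022222)
I·α + gyro = (0.1300, 0.1300, -0.2000)

τ = (0.1300, 0.1300, -0.2000)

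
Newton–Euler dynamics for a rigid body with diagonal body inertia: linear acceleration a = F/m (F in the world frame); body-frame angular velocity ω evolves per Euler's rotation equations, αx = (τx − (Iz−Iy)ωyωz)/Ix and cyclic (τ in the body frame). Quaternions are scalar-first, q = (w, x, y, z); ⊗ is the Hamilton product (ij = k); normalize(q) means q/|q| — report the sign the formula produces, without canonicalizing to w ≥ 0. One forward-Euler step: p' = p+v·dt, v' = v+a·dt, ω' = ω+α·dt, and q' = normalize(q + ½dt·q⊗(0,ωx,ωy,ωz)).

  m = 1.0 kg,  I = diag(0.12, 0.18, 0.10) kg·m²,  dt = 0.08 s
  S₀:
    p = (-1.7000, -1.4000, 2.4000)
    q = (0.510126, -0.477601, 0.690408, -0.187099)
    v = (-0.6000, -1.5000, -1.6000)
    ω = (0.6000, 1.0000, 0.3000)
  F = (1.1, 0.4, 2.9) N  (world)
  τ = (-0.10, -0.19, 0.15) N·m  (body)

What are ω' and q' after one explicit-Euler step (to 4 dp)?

precession coupling ω×(Iω) = (-0.0240, 0.0036, 0.0360)
α = I⁻¹(τ − ω×Iω) = (-0.6333, -1.0756, 1.1400)
ω + α·dt = (0.5493, 0.9140, 0.3912)
2q̇ = q⊗(0,ω) = (-0.3477177, 0.7002970, 0.5411469, -0.7388080)
q + ½dt·q⊗(0,ω), renormalized = (0.4956, -0.4491, 0.7112, -0.2164)

ω' = (0.5493, 0.9140, 0.3912)
q' = (0.4956, -0.4491, 0.7112, -0.2164)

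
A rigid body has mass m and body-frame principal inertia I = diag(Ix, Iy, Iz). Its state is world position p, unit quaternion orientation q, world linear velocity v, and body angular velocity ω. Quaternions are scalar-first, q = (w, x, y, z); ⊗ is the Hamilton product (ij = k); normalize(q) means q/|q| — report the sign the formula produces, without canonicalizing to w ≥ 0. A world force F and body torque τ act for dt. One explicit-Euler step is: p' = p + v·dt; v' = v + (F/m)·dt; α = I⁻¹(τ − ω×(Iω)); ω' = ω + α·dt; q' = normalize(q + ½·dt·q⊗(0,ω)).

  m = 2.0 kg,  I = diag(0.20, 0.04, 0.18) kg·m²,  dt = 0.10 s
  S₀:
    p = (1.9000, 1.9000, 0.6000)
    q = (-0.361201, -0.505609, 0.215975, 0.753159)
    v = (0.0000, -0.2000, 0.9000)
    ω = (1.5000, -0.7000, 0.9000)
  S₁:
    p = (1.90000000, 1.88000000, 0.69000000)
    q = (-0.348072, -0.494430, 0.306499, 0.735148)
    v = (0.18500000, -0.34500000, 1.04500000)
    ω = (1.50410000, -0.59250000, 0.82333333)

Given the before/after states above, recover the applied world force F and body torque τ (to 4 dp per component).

Δω = ω₁−ω₀ = (0.00410000, 0.10750000, -0.07666667)
gyro term ω₀×Iω₀ = (-0.0882, 0.0270, 0.1680)
τ = I·(Δω/dt) + ω₀×(Iω₀) = (-0.0800, 0.0700, 0.0300)
Δv = v₁−v₀ = (0.18500000, -0.14500000, 0.14500000)
applied force F = (3.7000, -2.9000, 2.9000)

F = (3.7000, -2.9000, 2.9000)
τ = (-0.0800, 0.0700, 0.0300)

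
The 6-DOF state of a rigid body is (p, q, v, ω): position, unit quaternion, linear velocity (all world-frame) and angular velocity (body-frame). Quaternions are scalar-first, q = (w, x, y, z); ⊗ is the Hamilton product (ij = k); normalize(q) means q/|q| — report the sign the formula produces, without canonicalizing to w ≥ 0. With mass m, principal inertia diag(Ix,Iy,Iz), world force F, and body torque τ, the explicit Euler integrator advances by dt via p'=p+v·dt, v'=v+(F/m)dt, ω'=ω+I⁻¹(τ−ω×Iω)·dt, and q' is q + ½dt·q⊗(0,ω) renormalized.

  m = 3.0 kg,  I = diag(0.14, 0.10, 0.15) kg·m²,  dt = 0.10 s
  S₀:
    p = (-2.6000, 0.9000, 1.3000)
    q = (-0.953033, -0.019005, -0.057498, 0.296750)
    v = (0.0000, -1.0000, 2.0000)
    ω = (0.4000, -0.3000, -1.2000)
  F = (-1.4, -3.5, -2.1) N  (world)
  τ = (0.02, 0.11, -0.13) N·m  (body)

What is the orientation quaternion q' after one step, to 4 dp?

2q̇ = q⊗(0,ω) = (0.3464526, -0.2231906, 0.3818039, 1.1723403)
q' = normalize(q + ½dt·q⊗(0,ω)) = (-0.9337, -0.0301, -0.0383, 0.3546)

q' = (-0.9337, -0.0301, -0.0383, 0.3546)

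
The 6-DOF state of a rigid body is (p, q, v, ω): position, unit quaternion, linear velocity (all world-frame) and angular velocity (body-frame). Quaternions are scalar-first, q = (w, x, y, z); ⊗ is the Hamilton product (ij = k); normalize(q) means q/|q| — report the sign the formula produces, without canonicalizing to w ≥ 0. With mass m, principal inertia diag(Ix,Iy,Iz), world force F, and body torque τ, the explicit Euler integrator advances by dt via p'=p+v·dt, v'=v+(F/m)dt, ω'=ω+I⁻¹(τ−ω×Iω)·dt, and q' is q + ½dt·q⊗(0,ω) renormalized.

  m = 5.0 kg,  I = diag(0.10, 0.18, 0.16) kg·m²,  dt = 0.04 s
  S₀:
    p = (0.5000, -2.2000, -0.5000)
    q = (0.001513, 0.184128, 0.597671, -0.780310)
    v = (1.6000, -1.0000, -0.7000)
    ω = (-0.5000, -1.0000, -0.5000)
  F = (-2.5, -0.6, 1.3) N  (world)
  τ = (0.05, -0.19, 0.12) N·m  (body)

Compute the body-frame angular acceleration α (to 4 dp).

α = (0.6000, -0.9722, 0.5000)

ω×(Iω) gyroscopic = (-0.0100, -0.0150, 0.0400)
angular accel α = (0.6000, -0.9722, 0.5000)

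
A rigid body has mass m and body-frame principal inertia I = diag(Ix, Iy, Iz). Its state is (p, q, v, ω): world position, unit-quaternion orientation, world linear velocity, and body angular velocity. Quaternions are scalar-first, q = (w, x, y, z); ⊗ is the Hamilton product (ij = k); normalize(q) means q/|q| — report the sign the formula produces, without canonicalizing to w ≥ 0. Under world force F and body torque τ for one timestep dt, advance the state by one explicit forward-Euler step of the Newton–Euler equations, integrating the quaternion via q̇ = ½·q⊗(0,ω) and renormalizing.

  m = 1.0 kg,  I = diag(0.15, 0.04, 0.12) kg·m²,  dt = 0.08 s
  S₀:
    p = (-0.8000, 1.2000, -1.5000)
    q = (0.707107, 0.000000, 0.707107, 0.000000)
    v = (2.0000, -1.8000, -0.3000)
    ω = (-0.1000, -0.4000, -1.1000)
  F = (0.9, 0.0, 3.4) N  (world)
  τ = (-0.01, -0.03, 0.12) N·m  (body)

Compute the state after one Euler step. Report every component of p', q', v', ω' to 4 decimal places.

a = F/m = (0.9000, 0.0000, 3.4000)
p + v·dt = (-0.6400, 1.0560, -1.5240)
new velocity v' = (2.0720, -1.8000, -0.0280)
ω×(Iω) gyroscopic = (0.0352, 0.0033, -0.0044)
angular accel α = (-0.3013, -0.8325, 1.0367)
new body rate ω' = (-0.1241, -0.4666, -1.0171)
2q̇ = q⊗(0,ω) = (0.2828428, -0.8485284, -0.2828428, -0.7071070)
q' = normalize(q + ½dt·q⊗(0,ω)) = (0.7176, -0.0339, 0.6950, -0.0283)

p' = (-0.6400, 1.0560, -1.5240)
q' = (0.7176, -0.0339, 0.6950, -0.0283)
v' = (2.0720, -1.8000, -0.0280)
ω' = (-0.1241, -0.4666, -1.0171)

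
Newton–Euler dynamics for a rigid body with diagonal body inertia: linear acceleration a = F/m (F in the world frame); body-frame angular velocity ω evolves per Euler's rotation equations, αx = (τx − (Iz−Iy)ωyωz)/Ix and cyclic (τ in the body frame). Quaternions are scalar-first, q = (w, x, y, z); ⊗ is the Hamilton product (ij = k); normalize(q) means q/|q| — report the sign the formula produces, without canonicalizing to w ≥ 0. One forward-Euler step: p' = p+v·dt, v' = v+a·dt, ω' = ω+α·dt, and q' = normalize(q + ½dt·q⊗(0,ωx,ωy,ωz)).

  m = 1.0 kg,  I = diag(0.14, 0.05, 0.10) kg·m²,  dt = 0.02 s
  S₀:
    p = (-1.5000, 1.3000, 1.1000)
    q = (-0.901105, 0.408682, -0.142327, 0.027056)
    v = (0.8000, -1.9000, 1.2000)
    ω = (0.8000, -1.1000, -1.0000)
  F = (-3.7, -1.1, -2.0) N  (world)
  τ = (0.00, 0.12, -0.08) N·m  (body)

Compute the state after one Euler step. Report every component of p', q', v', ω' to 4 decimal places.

angular accel α = (-0.3929, 3.0400, -1.5920)
new body rate ω' = (0.7921, -1.0392, -1.0318)
2q̇ = q⊗(0,ω) = (-0.4564493, -0.5487954, 1.4215423, 0.5654164)
q + ½dt·q⊗(0,ω), renormalized = (-0.9055, 0.4031, -0.1281, 0.0327)
a = F/m = (-3.7000, -1.1000, -2.0000)
new position p' = (-1.4840, 1.2620, 1.1240)
v + (F/m)dt = (0.7260, -1.9220, 1.1600)

p' = (-1.4840, 1.2620, 1.1240)
q' = (-0.9055, 0.4031, -0.1281, 0.0327)
v' = (0.7260, -1.9220, 1.1600)
ω' = (0.7921, -1.0392, -1.0318)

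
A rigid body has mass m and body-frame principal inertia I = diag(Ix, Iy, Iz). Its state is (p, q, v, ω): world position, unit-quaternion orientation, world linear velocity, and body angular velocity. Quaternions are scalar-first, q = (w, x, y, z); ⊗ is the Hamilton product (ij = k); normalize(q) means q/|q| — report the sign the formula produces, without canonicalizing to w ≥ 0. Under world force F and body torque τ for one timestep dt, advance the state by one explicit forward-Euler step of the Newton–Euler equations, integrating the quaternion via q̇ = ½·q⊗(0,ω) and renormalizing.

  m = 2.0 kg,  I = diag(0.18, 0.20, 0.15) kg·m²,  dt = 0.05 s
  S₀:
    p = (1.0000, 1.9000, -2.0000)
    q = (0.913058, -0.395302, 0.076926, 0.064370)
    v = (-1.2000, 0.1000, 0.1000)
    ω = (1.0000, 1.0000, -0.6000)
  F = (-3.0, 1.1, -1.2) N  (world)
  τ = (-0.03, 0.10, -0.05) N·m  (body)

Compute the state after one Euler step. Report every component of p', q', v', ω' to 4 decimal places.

p' = p + v·dt = (0.9400, 1.9050, -1.9950)
new velocity v' = (-1.2750, 0.1275, 0.0700)
ω×(Iω) gyroscopic = (0.0300, -0.0180, 0.0200)
angular accel α = (-0.3333, 0.5900, -0.4667)
new body rate ω' = (0.9833, 1.0295, -0.6233)
Hamilton product q⊗(0,ω) = (0.3569980, 0.8025324, 0.7402468, -1.0200628)
q + ½dt·q⊗(0,ω), renormalized = (0.9213, -0.3750, 0.0954, 0.0388)

p' = (0.9400, 1.9050, -1.9950)
q' = (0.9213, -0.3750, 0.0954, 0.0388)
v' = (-1.2750, 0.1275, 0.0700)
ω' = (0.9833, 1.0295, -0.6233)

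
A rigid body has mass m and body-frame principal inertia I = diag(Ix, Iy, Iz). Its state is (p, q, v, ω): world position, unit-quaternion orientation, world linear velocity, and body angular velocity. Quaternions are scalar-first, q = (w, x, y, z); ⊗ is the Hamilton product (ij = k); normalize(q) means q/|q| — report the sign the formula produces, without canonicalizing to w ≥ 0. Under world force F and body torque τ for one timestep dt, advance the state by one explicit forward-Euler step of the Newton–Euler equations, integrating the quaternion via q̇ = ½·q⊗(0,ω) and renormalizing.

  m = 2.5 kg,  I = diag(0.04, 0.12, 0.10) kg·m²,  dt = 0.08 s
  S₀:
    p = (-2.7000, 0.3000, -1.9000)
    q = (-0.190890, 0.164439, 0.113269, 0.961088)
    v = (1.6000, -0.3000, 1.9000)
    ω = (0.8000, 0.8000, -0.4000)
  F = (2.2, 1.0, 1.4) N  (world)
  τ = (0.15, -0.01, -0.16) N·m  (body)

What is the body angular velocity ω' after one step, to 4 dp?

angular accel α = (3.5900, -0.2433, -2.1120)
ω' = ω + α·dt = (1.0872, 0.7805, -0.5690)

ω' = (1.0872, 0.7805, -0.5690)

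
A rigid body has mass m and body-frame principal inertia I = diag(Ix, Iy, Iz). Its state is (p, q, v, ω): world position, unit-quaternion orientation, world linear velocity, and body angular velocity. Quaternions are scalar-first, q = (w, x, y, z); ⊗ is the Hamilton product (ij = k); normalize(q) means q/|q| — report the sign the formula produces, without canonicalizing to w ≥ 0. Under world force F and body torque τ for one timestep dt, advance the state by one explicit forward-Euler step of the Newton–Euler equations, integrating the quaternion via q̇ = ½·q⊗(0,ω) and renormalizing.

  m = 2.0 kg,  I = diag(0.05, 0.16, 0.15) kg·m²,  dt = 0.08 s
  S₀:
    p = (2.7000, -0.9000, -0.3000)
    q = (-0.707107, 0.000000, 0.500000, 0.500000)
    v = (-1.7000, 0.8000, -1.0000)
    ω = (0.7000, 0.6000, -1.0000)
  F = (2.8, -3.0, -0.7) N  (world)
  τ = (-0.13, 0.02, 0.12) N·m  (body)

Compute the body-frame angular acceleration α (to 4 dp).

ω×(Iω) gyroscopic = (0.0060, 0.0700, 0.0462)
angular accel α = (-2.7200, -0.3125, 0.4920)

α = (-2.7200, -0.3125, 0.4920)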